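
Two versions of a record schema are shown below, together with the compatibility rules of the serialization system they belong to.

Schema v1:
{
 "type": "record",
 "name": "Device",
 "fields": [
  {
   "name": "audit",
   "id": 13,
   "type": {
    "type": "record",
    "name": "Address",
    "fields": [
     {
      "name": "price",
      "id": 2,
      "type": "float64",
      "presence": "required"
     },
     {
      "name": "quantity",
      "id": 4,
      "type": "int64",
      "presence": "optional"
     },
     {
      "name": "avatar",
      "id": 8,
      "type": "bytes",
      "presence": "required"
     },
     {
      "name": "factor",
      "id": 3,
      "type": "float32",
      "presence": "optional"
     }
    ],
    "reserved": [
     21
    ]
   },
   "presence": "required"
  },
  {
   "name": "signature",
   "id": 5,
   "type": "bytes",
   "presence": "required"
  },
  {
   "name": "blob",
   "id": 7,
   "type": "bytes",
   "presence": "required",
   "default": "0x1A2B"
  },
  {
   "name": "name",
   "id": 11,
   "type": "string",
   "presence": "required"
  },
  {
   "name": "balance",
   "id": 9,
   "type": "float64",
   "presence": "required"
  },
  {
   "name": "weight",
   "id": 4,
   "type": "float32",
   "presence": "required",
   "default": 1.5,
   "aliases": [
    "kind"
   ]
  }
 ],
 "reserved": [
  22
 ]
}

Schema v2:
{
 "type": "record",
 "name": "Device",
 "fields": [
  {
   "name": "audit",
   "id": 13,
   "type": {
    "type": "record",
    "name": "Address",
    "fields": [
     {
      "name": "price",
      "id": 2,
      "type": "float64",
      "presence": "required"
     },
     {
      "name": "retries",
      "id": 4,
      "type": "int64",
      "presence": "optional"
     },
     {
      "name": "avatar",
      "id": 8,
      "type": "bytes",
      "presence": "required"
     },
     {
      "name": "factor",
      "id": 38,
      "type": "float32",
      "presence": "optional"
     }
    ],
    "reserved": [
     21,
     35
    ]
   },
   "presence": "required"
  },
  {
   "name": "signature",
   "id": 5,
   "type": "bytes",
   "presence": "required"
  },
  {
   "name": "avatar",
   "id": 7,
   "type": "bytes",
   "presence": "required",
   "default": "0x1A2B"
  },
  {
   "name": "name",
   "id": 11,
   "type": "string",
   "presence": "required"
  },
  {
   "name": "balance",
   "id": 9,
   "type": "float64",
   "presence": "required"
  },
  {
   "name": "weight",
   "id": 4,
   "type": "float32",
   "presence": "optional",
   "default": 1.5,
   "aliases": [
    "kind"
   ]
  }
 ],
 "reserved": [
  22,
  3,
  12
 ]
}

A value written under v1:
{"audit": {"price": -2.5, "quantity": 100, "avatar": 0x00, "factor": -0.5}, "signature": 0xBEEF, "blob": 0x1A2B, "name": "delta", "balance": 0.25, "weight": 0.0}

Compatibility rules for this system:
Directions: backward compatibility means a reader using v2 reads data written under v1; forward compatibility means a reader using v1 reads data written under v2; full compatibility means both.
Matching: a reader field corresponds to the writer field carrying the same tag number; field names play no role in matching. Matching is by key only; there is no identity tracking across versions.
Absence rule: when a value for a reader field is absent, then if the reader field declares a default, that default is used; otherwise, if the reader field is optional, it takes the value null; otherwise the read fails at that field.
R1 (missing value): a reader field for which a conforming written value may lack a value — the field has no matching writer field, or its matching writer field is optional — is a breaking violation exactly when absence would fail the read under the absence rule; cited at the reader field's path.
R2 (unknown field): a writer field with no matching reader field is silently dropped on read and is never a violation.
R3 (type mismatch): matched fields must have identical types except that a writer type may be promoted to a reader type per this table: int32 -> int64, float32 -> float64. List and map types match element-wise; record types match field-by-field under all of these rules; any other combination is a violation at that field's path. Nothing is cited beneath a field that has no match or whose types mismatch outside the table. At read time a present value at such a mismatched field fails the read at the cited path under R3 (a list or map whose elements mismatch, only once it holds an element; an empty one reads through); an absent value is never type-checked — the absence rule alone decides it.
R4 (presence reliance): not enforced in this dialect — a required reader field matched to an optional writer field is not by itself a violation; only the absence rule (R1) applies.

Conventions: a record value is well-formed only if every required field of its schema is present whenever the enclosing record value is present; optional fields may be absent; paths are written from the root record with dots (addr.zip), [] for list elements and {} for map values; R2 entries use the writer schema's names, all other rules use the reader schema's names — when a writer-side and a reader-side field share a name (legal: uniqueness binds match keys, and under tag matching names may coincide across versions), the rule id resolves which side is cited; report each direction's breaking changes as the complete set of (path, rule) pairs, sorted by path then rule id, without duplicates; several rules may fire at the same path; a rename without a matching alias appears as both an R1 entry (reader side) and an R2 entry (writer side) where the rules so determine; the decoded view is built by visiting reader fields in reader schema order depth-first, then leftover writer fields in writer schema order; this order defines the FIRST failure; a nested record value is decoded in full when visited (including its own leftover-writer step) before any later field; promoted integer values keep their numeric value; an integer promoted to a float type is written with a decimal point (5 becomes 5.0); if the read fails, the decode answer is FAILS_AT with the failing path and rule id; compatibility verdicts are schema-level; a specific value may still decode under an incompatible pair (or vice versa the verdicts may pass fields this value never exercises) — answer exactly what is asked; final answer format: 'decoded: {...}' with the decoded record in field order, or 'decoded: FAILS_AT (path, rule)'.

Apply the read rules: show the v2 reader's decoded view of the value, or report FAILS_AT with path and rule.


decoded: {"audit": {"price": -2.5, "retries": 100, "avatar": 0x00, "factor": null}, "signature": 0xBEEF, "avatar": 0x1A2B, "name": "delta", "balance": 0.25, "weight": 0.0}

in Device below, arrows point writer -> reader
decode walk for Device under reader schema v2:
  audit.price := -2.5
  audit.retries := 100 (from writer quantity)
  audit.avatar := 0x00
  audit.factor := null (not supplied -> null)
  writer audit.factor: unmatched, discarded
  signature := 0xBEEF
  avatar := 0x1A2B (from writer blob)
  name := "delta"
  balance := 0.25
  weight := 0.0
  => decoded: {"audit": {"price": -2.5, "retries": 100, "avatar": 0x00, "factor": null}, "signature": 0xBEEF, "avatar": 0x1A2B, "name": "delta", "balance": 0.25, "weight": 0.0}
the rest of the Device diff is inert for this question:
  field weight in record Device: required changed to optional -> inert under this dialect — no rule fires on Device and the result does not move


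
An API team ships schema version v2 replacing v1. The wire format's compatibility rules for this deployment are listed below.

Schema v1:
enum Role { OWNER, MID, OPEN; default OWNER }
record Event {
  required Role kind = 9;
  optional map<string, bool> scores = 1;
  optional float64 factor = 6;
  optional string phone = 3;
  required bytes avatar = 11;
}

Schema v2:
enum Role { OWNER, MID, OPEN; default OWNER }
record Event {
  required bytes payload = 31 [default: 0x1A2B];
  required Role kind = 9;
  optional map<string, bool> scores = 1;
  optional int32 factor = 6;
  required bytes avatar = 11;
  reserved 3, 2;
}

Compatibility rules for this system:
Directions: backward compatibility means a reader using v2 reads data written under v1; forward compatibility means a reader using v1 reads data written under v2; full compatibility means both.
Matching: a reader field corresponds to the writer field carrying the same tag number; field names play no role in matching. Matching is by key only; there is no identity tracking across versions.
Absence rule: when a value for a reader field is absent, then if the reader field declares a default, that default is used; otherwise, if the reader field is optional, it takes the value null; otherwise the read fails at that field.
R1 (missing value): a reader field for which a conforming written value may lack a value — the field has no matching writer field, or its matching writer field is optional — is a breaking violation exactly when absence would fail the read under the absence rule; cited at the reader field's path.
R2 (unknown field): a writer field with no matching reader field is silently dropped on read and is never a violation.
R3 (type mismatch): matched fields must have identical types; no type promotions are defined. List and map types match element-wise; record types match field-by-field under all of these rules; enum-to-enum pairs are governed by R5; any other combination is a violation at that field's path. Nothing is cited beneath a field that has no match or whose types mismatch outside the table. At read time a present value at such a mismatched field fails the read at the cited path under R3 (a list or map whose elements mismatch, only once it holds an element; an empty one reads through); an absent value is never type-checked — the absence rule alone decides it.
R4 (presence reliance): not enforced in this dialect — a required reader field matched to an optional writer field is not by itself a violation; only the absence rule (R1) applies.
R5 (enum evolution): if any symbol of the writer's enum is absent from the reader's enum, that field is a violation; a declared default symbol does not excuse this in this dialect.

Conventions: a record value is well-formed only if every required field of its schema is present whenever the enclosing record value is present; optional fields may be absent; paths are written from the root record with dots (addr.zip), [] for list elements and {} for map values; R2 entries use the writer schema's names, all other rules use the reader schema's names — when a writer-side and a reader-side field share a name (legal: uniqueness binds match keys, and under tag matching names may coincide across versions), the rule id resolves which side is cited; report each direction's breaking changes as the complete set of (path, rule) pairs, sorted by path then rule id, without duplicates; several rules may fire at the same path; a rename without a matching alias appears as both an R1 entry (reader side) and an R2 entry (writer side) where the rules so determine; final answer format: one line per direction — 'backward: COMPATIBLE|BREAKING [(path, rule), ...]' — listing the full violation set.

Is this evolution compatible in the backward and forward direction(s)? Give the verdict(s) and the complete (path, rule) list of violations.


backward: BREAKING [(factor, R3)]; forward: BREAKING [(factor, R3)]

arrows below run writer -> reader for Event
backward analysis of Event with v2 as reader and v1 as writer:
  payload has no writer counterpart
  kind <- kind (Role -> Role, writer required)
  scores <- scores (map<string, bool> -> map<string, bool>, writer optional)
  factor <- factor (float64 -> int32, writer optional)
  avatar <- avatar (bytes -> bytes, writer required)
  writer phone: unknown to reader
  R3 fires at factor
  => backward verdict for Event: BREAKING, 1 violation(s)
forward analysis of Event with v1 as reader and v2 as writer:
  kind <- kind (Role -> Role, writer required)
  scores <- scores (map<string, bool> -> map<string, bool>, writer optional)
  factor <- factor (int32 -> float64, writer optional)
  phone has no writer counterpart
  avatar <- avatar (bytes -> bytes, writer required)
  writer payload: unknown to reader
  R3 fires at factor
  => forward verdict for Event: BREAKING, 1 violation(s)


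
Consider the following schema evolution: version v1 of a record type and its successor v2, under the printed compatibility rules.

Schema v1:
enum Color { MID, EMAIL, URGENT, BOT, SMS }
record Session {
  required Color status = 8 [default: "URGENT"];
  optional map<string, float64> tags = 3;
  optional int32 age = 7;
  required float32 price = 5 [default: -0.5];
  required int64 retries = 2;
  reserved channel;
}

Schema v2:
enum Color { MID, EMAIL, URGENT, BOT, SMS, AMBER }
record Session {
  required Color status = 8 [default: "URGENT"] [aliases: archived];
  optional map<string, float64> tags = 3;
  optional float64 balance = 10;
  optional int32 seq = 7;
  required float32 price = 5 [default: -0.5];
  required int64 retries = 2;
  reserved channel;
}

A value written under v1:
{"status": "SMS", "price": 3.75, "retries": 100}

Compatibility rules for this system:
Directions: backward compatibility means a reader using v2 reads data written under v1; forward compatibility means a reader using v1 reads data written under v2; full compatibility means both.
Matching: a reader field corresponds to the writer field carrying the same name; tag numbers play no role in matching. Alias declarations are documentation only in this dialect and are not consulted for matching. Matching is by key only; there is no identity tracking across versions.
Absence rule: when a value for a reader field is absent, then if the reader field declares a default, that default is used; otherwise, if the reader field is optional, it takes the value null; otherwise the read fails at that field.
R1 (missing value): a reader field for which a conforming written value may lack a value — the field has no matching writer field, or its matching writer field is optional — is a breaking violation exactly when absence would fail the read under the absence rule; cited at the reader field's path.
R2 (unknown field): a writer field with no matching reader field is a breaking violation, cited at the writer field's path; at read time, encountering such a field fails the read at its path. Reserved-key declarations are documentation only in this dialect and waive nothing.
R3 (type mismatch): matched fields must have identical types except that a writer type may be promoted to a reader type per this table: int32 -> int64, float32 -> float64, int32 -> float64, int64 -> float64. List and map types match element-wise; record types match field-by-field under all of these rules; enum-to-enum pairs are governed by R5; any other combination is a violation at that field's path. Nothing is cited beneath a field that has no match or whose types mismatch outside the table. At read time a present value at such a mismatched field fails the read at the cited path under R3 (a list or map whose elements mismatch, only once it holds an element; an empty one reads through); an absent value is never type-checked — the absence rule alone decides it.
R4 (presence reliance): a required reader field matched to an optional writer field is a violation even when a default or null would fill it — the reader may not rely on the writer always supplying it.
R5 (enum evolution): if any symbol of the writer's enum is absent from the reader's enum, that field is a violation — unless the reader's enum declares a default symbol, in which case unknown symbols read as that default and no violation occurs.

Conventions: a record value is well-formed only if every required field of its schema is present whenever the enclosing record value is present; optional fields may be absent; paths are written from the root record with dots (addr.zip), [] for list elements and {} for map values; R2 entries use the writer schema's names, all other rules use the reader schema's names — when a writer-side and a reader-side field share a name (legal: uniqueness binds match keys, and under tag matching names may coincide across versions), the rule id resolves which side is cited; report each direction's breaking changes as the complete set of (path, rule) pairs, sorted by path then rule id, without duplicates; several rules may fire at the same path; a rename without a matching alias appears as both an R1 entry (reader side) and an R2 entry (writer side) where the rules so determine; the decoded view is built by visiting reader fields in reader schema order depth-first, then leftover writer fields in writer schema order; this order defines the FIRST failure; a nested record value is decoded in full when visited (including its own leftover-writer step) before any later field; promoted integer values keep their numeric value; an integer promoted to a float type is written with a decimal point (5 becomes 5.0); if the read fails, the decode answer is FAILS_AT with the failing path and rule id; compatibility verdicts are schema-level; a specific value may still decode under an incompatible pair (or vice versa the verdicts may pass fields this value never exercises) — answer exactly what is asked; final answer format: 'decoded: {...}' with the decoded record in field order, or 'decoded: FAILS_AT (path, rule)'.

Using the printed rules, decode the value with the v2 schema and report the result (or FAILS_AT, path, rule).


decoded: {"status": "SMS", "tags": null, "balance": null, "seq": null, "price": 3.75, "retries": 100}

arrows below run writer -> reader for Session
migrating the Session value to v2:
  status := "SMS"
  tags := null (missing; optional => null)
  balance := null (missing; optional => null)
  seq := null (missing; optional => null)
  price := 3.75
  retries := 100
  => decoded: {"status": "SMS", "tags": null, "balance": null, "seq": null, "price": 3.75, "retries": 100}
checking off the Session differences that do not matter here:
  enum Color (field status in record Session): symbol AMBER added -> matters for Session compatibility verdicts, not for this value's decode


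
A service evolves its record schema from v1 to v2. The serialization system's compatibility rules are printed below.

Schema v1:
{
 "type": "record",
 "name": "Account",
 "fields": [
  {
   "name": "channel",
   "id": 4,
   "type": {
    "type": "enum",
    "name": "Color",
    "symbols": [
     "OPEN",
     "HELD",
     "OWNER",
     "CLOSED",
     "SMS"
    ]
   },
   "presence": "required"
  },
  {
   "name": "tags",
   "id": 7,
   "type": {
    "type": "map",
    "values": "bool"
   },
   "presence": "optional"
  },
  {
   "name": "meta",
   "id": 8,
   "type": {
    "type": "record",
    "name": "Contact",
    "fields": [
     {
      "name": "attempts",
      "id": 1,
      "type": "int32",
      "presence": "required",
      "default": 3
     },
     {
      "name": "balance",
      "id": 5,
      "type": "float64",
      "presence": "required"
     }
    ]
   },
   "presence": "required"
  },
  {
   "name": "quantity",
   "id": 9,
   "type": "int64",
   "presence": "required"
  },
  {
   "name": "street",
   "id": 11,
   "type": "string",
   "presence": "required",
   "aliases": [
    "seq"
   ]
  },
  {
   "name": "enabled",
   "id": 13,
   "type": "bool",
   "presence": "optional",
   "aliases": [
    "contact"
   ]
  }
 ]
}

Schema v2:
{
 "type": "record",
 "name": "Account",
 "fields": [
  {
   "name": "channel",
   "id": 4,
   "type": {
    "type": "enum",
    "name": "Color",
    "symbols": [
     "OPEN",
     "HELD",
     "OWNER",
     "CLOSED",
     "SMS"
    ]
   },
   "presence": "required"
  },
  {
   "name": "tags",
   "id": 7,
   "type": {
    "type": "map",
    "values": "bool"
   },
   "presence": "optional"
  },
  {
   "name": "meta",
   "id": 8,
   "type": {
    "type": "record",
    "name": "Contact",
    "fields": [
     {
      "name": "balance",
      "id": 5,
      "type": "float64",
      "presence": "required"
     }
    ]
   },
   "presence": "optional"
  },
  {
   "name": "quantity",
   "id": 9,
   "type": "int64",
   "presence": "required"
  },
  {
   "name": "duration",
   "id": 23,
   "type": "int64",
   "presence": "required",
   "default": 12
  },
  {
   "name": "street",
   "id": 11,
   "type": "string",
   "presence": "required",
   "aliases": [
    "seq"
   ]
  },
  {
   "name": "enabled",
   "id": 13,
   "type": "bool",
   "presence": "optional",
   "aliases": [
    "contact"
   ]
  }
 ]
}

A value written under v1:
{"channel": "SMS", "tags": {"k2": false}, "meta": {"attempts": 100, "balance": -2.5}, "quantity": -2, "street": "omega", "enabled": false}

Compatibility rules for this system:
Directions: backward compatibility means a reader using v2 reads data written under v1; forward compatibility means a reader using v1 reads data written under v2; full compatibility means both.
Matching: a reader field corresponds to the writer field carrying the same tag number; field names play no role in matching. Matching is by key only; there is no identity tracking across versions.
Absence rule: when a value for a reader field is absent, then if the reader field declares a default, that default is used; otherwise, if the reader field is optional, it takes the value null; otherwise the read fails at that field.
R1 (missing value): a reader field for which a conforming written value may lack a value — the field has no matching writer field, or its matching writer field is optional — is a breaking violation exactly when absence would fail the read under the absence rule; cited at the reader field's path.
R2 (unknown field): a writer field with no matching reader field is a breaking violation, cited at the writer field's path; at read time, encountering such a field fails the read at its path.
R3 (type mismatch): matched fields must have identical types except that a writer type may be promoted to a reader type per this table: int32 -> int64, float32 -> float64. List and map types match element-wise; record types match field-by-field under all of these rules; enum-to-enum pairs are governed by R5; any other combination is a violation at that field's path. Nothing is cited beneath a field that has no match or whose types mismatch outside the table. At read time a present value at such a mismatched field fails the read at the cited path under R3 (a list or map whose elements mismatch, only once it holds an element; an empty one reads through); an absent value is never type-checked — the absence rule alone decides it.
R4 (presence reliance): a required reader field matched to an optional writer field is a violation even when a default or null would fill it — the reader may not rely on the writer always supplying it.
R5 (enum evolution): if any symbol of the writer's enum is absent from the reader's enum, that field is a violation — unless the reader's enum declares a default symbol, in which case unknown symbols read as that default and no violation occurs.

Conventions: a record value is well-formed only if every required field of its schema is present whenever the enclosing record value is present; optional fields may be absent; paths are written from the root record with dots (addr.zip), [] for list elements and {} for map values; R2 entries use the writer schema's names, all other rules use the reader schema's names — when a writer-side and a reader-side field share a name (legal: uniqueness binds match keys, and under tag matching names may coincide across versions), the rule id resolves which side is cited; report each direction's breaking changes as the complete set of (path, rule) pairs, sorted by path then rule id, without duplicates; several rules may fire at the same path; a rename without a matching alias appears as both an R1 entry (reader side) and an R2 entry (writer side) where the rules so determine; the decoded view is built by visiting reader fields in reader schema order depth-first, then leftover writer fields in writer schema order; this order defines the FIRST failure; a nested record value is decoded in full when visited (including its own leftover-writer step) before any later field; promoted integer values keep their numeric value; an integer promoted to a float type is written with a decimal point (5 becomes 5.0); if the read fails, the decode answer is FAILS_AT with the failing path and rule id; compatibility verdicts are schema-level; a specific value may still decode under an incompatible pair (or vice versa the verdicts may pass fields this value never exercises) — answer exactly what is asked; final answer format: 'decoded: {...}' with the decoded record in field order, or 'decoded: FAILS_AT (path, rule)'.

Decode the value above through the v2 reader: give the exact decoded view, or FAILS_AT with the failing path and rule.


each type pair in Account: writer, then reader
decoding the Account value with the v2 reader:
  channel := "SMS"
  tags := {"k2": false}
  meta.balance := -2.5
  read fails at meta.attempts under R2 (unknown field)
  => FAILS_AT (meta.attempts, R2)
the rest of the Account diff is inert for this question:
  added field duration to record Account: required int64, tag 23, default 12 (in v2 it sits immediately before street) -> matters for Account compatibility verdicts, not for this value's decode

decoded: FAILS_AT (meta.attempts, R2)


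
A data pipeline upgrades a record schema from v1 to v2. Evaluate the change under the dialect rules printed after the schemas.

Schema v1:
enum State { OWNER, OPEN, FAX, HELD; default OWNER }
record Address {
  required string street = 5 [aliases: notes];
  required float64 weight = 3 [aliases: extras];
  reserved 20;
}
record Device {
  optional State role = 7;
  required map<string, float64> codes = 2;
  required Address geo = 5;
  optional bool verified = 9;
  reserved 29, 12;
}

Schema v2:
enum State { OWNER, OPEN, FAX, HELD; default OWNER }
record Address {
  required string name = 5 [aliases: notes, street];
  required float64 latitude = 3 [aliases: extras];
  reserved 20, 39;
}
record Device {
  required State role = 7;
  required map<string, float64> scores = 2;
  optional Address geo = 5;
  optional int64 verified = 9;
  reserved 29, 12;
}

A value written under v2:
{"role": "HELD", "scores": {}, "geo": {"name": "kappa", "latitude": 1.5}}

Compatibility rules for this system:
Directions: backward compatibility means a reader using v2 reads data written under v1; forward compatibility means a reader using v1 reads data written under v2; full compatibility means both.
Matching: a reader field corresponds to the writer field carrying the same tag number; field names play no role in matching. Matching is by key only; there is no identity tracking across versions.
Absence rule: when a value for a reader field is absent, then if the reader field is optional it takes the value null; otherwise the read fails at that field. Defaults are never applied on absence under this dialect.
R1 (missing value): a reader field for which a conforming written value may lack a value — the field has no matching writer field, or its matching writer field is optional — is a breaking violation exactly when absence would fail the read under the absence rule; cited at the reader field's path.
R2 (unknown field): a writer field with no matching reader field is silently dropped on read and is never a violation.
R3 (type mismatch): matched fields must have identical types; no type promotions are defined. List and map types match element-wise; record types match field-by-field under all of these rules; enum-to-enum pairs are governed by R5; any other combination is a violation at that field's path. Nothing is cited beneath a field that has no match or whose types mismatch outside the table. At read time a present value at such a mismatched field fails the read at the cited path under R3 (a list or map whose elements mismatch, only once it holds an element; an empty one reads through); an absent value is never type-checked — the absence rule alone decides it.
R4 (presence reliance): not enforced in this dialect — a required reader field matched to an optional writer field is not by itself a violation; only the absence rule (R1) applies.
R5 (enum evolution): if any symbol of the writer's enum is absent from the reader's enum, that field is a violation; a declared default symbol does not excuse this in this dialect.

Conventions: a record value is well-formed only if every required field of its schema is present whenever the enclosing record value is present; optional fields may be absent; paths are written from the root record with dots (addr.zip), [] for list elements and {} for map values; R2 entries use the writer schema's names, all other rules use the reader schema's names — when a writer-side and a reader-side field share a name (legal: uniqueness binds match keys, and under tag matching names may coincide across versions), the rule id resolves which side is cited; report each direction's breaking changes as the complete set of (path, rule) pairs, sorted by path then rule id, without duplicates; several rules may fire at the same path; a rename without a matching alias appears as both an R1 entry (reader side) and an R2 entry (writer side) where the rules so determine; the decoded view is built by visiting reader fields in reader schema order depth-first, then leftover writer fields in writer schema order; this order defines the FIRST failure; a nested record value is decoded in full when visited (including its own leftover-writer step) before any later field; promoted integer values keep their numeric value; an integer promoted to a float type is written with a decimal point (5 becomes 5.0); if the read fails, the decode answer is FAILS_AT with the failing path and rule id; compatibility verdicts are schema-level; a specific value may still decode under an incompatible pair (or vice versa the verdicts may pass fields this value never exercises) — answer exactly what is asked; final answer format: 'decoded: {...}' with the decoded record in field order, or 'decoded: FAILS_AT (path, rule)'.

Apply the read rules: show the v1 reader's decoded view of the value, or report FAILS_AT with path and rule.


decoded: {"role": "HELD", "codes": {}, "geo": {"street": "kappa", "weight": 1.5}, "verified": null}

the writer's type comes first in each Device pair
decoding the Device value with the v1 reader:
  role := "HELD"
  codes := {} (from writer scores)
  geo.street := "kappa" (from writer name)
  geo.weight := 1.5 (from writer latitude)
  verified := null (not supplied -> null)
  => decoded: {"role": "HELD", "codes": {}, "geo": {"street": "kappa", "weight": 1.5}, "verified": null}
diffs on Device not affecting the asked answer:
  field geo in record Device: required changed to optional -> schema-level compatibility only; this Device value's decode is unchanged
  field verified in record Device: type bool changed to int64 -> schema-level compatibility only; this Device value's decode is unchanged
  renamed field weight to latitude in record Address -> inert under this dialect — no rule fires on Device and the result does not move
  field role in record Device: optional changed to required -> schema-level compatibility only; this Device value's decode is unchanged
  renamed field codes to scores in record Device -> inert under this dialect — no rule fires on Device and the result does not move
  renamed field street to name in record Address (alias street declared on the renamed field) -> inert under this dialect — no rule fires on Device and the result does not move


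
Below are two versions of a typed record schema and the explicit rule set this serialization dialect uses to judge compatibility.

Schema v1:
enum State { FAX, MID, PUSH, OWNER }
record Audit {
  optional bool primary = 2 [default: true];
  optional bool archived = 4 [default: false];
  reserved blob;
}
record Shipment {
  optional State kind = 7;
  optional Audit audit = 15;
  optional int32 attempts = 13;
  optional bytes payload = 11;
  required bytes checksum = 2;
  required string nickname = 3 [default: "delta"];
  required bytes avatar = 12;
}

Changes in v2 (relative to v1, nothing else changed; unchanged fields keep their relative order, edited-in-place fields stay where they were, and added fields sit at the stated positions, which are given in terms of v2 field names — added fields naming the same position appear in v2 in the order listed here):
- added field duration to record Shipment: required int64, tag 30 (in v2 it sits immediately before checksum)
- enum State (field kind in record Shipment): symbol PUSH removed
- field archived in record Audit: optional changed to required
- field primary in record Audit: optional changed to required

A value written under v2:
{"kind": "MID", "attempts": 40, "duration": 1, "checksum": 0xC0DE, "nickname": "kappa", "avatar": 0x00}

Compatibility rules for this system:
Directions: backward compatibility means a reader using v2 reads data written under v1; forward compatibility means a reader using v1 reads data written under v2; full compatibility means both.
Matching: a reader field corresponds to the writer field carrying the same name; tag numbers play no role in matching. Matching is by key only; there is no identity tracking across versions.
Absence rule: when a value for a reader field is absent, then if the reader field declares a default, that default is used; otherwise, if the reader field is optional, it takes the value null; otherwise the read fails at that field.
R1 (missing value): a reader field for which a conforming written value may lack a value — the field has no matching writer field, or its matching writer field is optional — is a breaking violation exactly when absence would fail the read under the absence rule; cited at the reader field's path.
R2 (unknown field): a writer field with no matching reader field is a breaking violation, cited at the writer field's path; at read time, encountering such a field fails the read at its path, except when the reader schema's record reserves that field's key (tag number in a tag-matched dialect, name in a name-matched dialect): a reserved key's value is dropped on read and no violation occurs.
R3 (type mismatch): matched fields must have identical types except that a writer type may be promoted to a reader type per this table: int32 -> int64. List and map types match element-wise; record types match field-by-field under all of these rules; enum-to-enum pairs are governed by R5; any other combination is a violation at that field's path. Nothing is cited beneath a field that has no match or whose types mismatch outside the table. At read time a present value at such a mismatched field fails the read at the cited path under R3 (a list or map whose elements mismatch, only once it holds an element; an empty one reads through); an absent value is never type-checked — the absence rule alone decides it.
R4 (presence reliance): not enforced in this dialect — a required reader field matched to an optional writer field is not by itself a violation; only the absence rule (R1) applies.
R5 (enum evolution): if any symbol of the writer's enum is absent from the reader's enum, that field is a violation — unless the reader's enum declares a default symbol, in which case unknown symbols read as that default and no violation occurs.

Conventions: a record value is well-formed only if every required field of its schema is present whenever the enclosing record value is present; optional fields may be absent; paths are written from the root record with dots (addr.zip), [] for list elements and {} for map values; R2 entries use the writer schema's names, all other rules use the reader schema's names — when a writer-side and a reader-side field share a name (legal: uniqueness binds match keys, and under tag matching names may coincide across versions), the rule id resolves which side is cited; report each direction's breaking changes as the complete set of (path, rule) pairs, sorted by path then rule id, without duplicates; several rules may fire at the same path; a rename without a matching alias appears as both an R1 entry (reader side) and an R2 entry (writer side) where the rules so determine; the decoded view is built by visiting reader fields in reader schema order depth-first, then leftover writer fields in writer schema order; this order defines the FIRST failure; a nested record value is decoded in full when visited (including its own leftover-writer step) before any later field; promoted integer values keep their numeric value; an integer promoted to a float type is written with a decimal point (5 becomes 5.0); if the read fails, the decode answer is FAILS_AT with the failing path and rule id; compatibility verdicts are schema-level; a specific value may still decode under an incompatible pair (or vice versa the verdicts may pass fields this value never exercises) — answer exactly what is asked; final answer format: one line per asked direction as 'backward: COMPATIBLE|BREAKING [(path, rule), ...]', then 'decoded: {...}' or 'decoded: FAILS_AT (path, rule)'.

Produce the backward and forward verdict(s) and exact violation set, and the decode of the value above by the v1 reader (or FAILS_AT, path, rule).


each type pair in Shipment: writer, then reader
checking backward for Shipment: reader v2 against writer v1:
  kind <- kind (State -> State, writer optional)
  audit <- audit (Audit -> Audit, writer optional)
  attempts <- attempts (int32 -> int32, writer optional)
  payload <- payload (bytes -> bytes, writer optional)
  no writer field matches reader duration
  checksum <- checksum (bytes -> bytes, writer required)
  nickname <- nickname (string -> string, writer required)
  avatar <- avatar (bytes -> bytes, writer required)
  audit.primary <- audit.primary (bool -> bool, writer optional)
  audit.archived <- audit.archived (bool -> bool, writer optional)
  violation R1 at duration
  violation R5 at kind
  => backward: BREAKING (2)
checking forward for Shipment: reader v1 against writer v2:
  kind <- kind (State -> State, writer optional)
  audit <- audit (Audit -> Audit, writer optional)
  attempts <- attempts (int32 -> int32, writer optional)
  payload <- payload (bytes -> bytes, writer optional)
  checksum <- checksum (bytes -> bytes, writer required)
  nickname <- nickname (string -> string, writer required)
  avatar <- avatar (bytes -> bytes, writer required)
  writer duration: unknown to reader
  audit.primary <- audit.primary (bool -> bool, writer required)
  audit.archived <- audit.archived (bool -> bool, writer required)
  violation R2 at duration
  => forward: BREAKING (1)
decoding the Shipment value with the v1 reader:
  kind := "MID"
  audit := null (not supplied -> null)
  attempts := 40
  payload := null (not supplied -> null)
  checksum := 0xC0DE
  nickname := "kappa"
  avatar := 0x00
  read fails at duration under R2 (unknown field)
  => FAILS_AT (duration, R2)

backward: BREAKING [(duration, R1), (kind, R5)]; forward: BREAKING [(duration, R2)]; decoded: FAILS_AT (duration, R2)


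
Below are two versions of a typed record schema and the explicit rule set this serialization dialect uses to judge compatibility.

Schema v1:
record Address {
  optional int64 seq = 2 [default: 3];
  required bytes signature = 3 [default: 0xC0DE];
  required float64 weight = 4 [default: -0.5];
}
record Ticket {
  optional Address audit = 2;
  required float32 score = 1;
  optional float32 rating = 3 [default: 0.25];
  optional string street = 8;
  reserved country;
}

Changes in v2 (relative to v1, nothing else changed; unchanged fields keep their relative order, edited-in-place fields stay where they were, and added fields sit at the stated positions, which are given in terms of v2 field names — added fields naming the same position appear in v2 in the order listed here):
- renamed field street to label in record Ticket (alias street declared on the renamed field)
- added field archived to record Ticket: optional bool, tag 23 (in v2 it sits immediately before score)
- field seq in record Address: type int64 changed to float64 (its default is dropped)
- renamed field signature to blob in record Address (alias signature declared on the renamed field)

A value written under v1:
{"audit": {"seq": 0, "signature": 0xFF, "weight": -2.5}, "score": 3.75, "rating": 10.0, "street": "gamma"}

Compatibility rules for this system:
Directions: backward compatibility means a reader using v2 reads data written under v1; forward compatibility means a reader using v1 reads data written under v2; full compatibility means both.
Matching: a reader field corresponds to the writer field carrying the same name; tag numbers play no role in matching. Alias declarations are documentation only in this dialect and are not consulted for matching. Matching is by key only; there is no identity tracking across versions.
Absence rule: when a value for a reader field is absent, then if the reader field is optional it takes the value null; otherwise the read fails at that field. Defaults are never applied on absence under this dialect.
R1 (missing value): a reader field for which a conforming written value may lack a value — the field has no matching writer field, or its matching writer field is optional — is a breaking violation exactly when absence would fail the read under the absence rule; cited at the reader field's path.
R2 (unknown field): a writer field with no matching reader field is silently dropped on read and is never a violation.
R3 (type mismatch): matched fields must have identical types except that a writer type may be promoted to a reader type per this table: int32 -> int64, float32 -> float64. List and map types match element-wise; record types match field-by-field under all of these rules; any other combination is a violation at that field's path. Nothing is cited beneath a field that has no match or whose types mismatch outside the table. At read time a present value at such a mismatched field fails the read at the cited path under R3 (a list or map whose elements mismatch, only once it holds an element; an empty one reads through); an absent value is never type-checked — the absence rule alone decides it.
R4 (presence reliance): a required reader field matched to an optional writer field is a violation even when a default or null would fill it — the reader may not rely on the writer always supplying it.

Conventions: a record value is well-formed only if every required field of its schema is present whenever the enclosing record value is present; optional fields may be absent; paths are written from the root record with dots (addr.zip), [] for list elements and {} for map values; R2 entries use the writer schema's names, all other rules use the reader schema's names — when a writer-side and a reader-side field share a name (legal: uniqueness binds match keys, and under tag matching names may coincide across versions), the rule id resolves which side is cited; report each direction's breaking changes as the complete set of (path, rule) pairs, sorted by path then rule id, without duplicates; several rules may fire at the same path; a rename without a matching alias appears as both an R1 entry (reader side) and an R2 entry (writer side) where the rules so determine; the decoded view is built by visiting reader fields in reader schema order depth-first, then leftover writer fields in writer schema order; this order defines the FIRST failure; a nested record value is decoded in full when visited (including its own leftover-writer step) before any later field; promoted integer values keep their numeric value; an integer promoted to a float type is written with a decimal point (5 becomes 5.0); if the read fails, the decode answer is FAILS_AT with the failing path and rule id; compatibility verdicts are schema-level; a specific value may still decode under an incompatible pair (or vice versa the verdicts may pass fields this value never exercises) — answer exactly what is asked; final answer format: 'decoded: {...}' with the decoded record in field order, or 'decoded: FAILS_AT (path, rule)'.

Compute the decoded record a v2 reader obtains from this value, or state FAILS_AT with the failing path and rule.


decoded: FAILS_AT (audit.seq, R3)

the writer's type comes first in each Ticket pair
decoding the Ticket value with the v2 reader:
  read fails at audit.seq under R3
  => FAILS_AT (audit.seq, R3)
checking off the Ticket differences that do not matter here:
  renamed field street to label in record Ticket (alias street declared on the renamed field) -> triggers nothing under the printed rules; the Ticket answer is the same either way
  added field archived to record Ticket: optional bool, tag 23 (in v2 it sits immediately before score) -> triggers nothing under the printed rules; the Ticket answer is the same either way
  renamed field signature to blob in record Address (alias signature declared on the renamed field) -> schema-level compatibility only; this Ticket value's decode is unchanged
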